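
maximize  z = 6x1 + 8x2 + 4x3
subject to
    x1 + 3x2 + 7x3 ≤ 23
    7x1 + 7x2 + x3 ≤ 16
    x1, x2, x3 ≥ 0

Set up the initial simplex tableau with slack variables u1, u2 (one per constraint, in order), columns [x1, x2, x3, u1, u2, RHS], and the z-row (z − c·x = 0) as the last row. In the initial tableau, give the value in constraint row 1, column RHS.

23

The RHS of constraint 1 is b_1 = 23.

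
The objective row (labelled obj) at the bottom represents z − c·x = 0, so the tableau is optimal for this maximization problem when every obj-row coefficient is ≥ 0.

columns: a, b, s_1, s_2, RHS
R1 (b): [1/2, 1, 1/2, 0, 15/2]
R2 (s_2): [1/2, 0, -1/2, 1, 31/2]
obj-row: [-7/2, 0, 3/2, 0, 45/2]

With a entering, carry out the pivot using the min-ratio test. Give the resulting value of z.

Ratio test on column a — row 1: (15/2)/(1/2) = 15; row 2: (31/2)/(1/2) = 31. Minimum is 15 at row 1 (b leaves); pivot element 1/2.
Pivot on row 1; the obj-row RHS becomes 45/2 − (-7/2)·15 = 75.

75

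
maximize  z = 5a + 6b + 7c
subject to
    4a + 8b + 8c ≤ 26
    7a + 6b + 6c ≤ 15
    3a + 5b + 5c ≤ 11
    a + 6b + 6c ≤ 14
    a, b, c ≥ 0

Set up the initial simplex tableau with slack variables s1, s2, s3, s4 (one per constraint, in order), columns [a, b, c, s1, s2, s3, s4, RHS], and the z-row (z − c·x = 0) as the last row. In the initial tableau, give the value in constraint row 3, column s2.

0

Slack s2 belongs to constraint 2; its column is the unit vector e_2, so the entry in row 3 is 0.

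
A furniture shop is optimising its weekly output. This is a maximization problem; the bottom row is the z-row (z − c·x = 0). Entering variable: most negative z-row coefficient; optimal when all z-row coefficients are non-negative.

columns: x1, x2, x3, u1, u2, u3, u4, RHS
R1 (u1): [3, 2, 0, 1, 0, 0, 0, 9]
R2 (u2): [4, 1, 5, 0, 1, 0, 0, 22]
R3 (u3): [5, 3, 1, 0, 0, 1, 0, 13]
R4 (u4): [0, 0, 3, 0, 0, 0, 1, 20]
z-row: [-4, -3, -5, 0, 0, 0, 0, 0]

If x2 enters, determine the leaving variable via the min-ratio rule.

Column x2 entries and ratios — u1: 9/2 = 9/2; u2: 22/1 = 22; u3: 13/3 = 13/3; u4: 0 ≤ 0, skip.
Smallest ratio is 13/3 in the row of u3, so u3 leaves.

u3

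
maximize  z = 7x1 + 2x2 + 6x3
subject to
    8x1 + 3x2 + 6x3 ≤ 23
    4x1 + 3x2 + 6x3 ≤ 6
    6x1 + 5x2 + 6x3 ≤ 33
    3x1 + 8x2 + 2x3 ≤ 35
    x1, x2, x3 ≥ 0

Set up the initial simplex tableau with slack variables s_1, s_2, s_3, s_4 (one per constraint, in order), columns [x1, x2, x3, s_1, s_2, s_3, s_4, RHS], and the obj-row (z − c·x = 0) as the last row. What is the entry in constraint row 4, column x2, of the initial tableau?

8

Constraint 4 has coefficient 8 on x2.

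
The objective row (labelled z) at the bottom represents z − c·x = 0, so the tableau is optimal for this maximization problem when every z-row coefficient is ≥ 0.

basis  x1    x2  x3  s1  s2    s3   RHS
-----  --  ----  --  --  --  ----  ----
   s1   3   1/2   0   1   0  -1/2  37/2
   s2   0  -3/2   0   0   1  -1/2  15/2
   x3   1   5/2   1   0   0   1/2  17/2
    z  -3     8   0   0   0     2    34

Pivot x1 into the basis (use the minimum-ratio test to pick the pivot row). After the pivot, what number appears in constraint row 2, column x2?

Ratio test on column x1 — row 1: (37/2)/3 = 37/6; row 2: entry 0 ≤ 0; row 3: (17/2)/1 = 17/2. Minimum is 37/6 at row 1 (s1 leaves); pivot element 3.
Divide row 1 by 3; eliminate column x1 from the other rows.
Row 2 update in column x2: -3/2 − 0·(1/6) = -3/2.

-3/2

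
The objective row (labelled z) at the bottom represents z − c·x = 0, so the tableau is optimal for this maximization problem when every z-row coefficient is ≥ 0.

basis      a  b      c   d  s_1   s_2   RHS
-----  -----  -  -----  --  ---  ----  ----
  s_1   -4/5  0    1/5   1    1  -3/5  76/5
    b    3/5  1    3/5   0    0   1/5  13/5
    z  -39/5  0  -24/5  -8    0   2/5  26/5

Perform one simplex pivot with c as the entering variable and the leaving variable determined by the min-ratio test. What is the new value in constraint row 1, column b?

Ratio test on column c — row 1: (76/5)/(1/5) = 76; row 2: (13/5)/(3/5) = 13/3. Minimum is 13/3 at row 2 (b leaves); pivot element 3/5.
Divide row 2 by 3/5; eliminate column c from the other rows.
Row 1 update in column b: 0 − (1/5)·(5/3) = -1/3.

-1/3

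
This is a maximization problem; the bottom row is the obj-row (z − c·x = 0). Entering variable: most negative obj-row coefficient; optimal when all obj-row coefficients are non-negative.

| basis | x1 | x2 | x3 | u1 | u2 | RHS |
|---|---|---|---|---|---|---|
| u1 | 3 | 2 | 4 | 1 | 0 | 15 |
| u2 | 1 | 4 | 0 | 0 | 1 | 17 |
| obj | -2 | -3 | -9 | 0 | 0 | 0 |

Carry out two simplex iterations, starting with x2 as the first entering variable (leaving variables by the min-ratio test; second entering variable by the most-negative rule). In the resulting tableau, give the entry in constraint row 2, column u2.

Ratio test on column x2 — row 1: 15/2 = 15/2; row 2: 17/4 = 17/4. Minimum is 17/4 at row 2 (u2 leaves); pivot element 4.
Divide row 2 by 4; eliminate column x2 from the other rows.
Second iteration: most negative obj-row entry is -9 in column x3, so x3 enters.
Ratio test on column x3 — row 1: (13/2)/4 = 13/8; row 2: entry 0 ≤ 0. Minimum is 13/8 at row 1 (u1 leaves); pivot element 4.
Divide row 1 by 4; eliminate column x3 from the other rows.
After both pivots, the entry at constraint row 2, column u2 is 1/4.

1/4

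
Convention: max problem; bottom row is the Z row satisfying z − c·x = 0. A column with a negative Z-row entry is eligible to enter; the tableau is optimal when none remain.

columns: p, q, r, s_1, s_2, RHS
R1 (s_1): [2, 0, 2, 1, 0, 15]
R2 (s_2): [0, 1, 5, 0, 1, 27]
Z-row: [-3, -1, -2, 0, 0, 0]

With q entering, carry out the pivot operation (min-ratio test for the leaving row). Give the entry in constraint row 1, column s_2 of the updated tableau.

0

Ratio test on column q — row 1: entry 0 ≤ 0; row 2: 27/1 = 27. Minimum is 27 at row 2 (s_2 leaves); pivot element 1.
Divide row 2 by 1; eliminate column q from the other rows.
Row 1 update in column s_2: 0 − 0·1 = 0.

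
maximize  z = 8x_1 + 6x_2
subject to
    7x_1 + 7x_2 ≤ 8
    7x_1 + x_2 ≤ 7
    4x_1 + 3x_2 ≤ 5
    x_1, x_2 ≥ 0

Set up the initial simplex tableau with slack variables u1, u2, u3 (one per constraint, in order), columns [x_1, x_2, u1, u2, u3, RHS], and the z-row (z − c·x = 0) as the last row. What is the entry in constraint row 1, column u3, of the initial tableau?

0

Slack u3 belongs to constraint 3; its column is the unit vector e_3, so the entry in row 1 is 0.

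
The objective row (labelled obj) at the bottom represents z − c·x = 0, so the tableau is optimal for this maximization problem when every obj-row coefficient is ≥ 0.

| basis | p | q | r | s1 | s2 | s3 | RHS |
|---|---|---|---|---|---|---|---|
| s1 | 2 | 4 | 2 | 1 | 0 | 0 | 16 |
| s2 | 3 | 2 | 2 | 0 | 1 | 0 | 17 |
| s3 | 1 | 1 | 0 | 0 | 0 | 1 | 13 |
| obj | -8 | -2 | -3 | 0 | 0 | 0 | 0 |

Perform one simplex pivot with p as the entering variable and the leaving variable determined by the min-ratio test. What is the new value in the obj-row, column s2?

Ratio test on column p — row 1: 16/2 = 8; row 2: 17/3 = 17/3; row 3: 13/1 = 13. Minimum is 17/3 at row 2 (s2 leaves); pivot element 3.
Divide row 2 by 3; eliminate column p from the other rows.
obj-row update in column s2: 0 − (-8)·(1/3) = 8/3.

8/3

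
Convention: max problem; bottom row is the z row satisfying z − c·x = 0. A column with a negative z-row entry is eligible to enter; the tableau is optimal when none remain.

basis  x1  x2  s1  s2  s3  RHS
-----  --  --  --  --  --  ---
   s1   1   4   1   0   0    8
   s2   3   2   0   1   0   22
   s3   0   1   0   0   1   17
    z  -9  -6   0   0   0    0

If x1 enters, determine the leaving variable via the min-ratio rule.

s2

Column x1 entries and ratios — s1: 8/1 = 8; s2: 22/3 = 22/3; s3: 0 ≤ 0, skip.
Smallest ratio is 22/3 in the row of s2, so s2 leaves.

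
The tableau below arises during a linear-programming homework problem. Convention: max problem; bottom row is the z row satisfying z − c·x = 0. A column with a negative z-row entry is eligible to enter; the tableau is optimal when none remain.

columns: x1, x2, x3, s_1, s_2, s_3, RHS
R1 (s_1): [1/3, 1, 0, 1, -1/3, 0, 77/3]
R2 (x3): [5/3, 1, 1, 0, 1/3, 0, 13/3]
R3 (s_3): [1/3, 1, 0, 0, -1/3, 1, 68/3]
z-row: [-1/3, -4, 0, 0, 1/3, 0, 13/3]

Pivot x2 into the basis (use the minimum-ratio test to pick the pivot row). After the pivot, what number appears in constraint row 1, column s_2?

Ratio test on column x2 — row 1: (77/3)/1 = 77/3; row 2: (13/3)/1 = 13/3; row 3: (68/3)/1 = 68/3. Minimum is 13/3 at row 2 (x3 leaves); pivot element 1.
Divide row 2 by 1; eliminate column x2 from the other rows.
Row 1 update in column s_2: -1/3 − 1·(1/3) = -2/3.

-2/3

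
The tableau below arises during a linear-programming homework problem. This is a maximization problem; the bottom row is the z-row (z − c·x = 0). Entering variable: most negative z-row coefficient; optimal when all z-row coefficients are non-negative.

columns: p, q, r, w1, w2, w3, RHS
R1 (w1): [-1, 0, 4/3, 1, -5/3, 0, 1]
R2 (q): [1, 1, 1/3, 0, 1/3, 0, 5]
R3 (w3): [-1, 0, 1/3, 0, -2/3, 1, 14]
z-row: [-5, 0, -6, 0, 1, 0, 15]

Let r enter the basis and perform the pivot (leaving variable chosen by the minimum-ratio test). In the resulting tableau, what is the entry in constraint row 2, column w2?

Ratio test on column r — row 1: 1/(4/3) = 3/4; row 2: 5/(1/3) = 15; row 3: 14/(1/3) = 42. Minimum is 3/4 at row 1 (w1 leaves); pivot element 4/3.
Divide row 1 by 4/3; eliminate column r from the other rows.
Row 2 update in column w2: 1/3 − (1/3)·(-5/4) = 3/4.

3/4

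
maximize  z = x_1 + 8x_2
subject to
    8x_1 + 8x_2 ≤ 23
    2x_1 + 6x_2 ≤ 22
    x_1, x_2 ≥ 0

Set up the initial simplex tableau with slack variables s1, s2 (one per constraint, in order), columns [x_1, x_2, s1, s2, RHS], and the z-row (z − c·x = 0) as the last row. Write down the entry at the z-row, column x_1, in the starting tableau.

-1

The z-row carries the negated objective coefficients: the x_1 entry is -1.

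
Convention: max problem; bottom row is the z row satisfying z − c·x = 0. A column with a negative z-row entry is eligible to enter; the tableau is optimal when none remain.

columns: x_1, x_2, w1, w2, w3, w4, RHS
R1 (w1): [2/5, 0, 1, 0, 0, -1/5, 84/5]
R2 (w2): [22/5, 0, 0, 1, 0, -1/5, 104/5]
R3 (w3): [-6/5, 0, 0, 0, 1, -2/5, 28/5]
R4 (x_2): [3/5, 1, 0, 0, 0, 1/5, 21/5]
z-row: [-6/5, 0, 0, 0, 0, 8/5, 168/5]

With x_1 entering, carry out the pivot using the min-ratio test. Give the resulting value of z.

Ratio test on column x_1 — row 1: (84/5)/(2/5) = 42; row 2: (104/5)/(22/5) = 52/11; row 3: entry -6/5 ≤ 0; row 4: (21/5)/(3/5) = 7. Minimum is 52/11 at row 2 (w2 leaves); pivot element 22/5.
Pivot on row 2; the z-row RHS becomes 168/5 − (-6/5)·(52/11) = 432/11.

432/11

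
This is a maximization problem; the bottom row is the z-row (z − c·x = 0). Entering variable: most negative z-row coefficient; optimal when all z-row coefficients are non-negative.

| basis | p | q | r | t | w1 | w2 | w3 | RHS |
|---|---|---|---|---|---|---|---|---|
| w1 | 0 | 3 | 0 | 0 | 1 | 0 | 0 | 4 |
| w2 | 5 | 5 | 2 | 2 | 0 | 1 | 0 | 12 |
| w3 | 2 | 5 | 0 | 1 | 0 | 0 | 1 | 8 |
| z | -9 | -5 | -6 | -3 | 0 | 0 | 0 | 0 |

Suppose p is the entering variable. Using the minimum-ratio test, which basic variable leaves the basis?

Column p entries and ratios — w1: 0 ≤ 0, skip; w2: 12/5 = 12/5; w3: 8/2 = 4.
Smallest ratio is 12/5 in the row of w2, so w2 leaves.

w2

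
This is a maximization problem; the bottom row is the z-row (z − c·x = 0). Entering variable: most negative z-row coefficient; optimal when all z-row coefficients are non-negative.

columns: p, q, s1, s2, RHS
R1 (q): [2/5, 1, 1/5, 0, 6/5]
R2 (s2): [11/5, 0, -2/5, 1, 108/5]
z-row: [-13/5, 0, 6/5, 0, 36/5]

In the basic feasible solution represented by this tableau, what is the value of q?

q is basic (row 1); its value is the RHS of that row, 6/5.

6/5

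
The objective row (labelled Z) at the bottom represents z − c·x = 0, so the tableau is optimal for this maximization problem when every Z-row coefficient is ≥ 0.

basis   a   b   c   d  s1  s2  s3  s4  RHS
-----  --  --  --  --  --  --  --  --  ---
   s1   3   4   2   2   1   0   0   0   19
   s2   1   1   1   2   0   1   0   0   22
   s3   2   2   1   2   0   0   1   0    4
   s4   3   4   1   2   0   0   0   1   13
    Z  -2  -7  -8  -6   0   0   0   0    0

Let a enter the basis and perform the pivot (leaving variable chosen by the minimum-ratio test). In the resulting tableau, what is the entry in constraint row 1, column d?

-1

Ratio test on column a — row 1: 19/3 = 19/3; row 2: 22/1 = 22; row 3: 4/2 = 2; row 4: 13/3 = 13/3. Minimum is 2 at row 3 (s3 leaves); pivot element 2.
Divide row 3 by 2; eliminate column a from the other rows.
Row 1 update in column d: 2 − 3·1 = -1.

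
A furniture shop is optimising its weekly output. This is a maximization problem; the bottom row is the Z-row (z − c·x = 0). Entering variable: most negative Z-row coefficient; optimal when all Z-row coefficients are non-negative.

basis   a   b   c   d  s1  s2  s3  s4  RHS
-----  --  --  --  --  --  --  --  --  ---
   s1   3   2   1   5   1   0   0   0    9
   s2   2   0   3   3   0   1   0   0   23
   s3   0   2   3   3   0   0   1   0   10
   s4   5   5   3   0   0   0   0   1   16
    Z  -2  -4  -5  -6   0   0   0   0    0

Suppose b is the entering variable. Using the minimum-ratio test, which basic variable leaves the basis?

Column b entries and ratios — s1: 9/2 = 9/2; s2: 0 ≤ 0, skip; s3: 10/2 = 5; s4: 16/5 = 16/5.
Smallest ratio is 16/5 in the row of s4, so s4 leaves.

s4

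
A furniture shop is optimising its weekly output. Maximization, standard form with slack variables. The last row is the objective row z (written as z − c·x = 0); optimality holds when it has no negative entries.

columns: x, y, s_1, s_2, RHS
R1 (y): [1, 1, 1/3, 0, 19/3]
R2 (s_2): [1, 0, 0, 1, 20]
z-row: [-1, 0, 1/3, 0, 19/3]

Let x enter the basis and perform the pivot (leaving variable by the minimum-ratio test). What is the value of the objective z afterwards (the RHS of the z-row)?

38/3

Ratio test on column x — row 1: (19/3)/1 = 19/3; row 2: 20/1 = 20. Minimum is 19/3 at row 1 (y leaves); pivot element 1.
Pivot on row 1; the z-row RHS becomes 19/3 − (-1)·(19/3) = 38/3.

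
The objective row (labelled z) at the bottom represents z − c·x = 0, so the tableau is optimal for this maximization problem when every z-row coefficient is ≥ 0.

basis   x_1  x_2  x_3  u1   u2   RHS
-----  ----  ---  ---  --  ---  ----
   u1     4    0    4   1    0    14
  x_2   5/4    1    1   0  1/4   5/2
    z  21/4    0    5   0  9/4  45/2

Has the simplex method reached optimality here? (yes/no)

Every z-row coefficient is ≥ 0, so the tableau is optimal.

yes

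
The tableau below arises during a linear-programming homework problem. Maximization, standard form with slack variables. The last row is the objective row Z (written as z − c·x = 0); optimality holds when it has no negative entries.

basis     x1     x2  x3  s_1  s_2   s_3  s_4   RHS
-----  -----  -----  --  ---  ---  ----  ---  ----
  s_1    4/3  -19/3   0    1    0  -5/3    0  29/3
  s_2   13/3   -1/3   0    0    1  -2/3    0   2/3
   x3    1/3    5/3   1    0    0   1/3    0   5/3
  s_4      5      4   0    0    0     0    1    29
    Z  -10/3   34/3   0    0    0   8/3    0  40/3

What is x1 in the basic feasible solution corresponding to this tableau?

x1 is not in the basis, so in the current basic feasible solution x1 = 0.

0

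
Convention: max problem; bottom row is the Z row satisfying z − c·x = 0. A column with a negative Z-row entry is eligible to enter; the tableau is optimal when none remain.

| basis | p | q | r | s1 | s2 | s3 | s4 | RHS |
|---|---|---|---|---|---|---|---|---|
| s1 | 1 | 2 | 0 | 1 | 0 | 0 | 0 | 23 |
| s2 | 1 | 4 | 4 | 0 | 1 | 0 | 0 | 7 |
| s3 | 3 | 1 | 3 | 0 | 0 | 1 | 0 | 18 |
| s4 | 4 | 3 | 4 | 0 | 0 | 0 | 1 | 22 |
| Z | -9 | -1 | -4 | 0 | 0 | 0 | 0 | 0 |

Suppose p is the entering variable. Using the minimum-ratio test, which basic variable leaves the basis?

Column p entries and ratios — s1: 23/1 = 23; s2: 7/1 = 7; s3: 18/3 = 6; s4: 22/4 = 11/2.
Smallest ratio is 11/2 in the row of s4, so s4 leaves.

s4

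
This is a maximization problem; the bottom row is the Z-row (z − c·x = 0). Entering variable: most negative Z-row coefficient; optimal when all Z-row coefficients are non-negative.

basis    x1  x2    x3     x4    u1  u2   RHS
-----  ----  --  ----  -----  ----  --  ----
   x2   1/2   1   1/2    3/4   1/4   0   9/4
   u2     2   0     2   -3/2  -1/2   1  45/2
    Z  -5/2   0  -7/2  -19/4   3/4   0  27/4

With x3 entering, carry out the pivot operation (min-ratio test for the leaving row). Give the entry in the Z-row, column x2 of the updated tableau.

Ratio test on column x3 — row 1: (9/4)/(1/2) = 9/2; row 2: (45/2)/2 = 45/4. Minimum is 9/2 at row 1 (x2 leaves); pivot element 1/2.
Divide row 1 by 1/2; eliminate column x3 from the other rows.
Z-row update in column x2: 0 − (-7/2)·2 = 7.

7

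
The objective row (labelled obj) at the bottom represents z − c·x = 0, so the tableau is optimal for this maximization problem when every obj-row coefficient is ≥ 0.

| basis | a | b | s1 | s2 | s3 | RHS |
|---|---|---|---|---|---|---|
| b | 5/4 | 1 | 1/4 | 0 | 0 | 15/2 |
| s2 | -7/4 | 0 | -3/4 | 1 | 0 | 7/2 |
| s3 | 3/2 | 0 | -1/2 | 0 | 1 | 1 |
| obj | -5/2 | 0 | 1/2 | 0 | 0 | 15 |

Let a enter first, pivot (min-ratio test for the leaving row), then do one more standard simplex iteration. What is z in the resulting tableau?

Ratio test on column a — row 1: (15/2)/(5/4) = 6; row 2: entry -7/4 ≤ 0; row 3: 1/(3/2) = 2/3. Minimum is 2/3 at row 3 (s3 leaves); pivot element 3/2.
Pivot on row 3; the obj-row RHS becomes 15 − (-5/2)·(2/3) = 50/3.
Next entering variable (most negative obj-row entry -1/3): s1.
Ratio test on column s1 — row 1: (20/3)/(2/3) = 10; row 2: entry -4/3 ≤ 0; row 3: entry -1/3 ≤ 0. Minimum is 10 at row 1 (b leaves); pivot element 2/3.
After the second pivot the obj-row RHS is 50/3 − (-1/3)·10 = 20.

20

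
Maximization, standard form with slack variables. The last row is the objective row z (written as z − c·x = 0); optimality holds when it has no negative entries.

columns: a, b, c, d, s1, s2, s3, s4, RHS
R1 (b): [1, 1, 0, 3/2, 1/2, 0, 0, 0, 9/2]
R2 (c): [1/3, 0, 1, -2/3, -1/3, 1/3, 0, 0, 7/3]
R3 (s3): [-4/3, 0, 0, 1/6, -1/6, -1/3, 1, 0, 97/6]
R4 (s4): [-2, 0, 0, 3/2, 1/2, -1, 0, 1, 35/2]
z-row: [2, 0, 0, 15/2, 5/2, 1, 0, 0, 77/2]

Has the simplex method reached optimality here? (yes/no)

yes

Every z-row coefficient is ≥ 0, so the tableau is optimal.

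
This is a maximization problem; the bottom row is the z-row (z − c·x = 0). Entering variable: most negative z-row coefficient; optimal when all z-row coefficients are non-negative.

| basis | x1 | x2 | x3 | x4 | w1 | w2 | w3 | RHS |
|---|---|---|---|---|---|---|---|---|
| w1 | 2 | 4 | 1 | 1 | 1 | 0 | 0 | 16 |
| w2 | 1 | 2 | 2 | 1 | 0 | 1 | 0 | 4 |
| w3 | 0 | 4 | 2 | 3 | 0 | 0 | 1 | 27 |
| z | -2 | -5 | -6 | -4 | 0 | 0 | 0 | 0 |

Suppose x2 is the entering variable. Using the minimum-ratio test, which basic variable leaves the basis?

w2

Column x2 entries and ratios — w1: 16/4 = 4; w2: 4/2 = 2; w3: 27/4 = 27/4.
Smallest ratio is 2 in the row of w2, so w2 leaves.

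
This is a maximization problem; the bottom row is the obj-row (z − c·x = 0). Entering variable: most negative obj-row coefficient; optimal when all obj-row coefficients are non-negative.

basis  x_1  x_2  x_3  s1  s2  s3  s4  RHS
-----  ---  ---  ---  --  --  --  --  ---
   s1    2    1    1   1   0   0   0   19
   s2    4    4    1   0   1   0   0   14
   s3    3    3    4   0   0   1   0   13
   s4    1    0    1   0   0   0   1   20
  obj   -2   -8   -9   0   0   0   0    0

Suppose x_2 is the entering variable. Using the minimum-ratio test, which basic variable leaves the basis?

s2

Column x_2 entries and ratios — s1: 19/1 = 19; s2: 14/4 = 7/2; s3: 13/3 = 13/3; s4: 0 ≤ 0, skip.
Smallest ratio is 7/2 in the row of s2, so s2 leaves.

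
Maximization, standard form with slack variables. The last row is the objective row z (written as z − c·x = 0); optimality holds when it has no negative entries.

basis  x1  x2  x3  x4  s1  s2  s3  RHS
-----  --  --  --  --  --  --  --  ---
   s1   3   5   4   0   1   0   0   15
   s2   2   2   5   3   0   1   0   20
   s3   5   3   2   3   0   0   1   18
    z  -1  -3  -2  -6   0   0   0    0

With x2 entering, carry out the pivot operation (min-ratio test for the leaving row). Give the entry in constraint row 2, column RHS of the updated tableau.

Ratio test on column x2 — row 1: 15/5 = 3; row 2: 20/2 = 10; row 3: 18/3 = 6. Minimum is 3 at row 1 (s1 leaves); pivot element 5.
Divide row 1 by 5; eliminate column x2 from the other rows.
Row 2 update in column RHS: 20 − 2·3 = 14.

14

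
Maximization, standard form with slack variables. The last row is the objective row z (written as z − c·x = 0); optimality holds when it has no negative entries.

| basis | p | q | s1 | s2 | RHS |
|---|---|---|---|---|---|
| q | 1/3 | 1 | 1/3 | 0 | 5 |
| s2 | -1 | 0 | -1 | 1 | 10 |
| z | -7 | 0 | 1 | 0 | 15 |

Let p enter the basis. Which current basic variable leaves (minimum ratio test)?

q

Column p entries and ratios — q: 5/(1/3) = 15; s2: -1 ≤ 0, skip.
Smallest ratio is 15 in the row of q, so q leaves.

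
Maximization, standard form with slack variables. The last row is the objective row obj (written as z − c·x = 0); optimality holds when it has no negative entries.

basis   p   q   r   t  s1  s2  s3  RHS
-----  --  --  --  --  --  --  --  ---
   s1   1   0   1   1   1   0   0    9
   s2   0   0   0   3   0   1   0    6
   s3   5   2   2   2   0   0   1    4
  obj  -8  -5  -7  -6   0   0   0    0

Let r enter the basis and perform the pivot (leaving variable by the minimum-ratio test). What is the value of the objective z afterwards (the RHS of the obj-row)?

14

Ratio test on column r — row 1: 9/1 = 9; row 2: entry 0 ≤ 0; row 3: 4/2 = 2. Minimum is 2 at row 3 (s3 leaves); pivot element 2.
Pivot on row 3; the obj-row RHS becomes 0 − (-7)·2 = 14.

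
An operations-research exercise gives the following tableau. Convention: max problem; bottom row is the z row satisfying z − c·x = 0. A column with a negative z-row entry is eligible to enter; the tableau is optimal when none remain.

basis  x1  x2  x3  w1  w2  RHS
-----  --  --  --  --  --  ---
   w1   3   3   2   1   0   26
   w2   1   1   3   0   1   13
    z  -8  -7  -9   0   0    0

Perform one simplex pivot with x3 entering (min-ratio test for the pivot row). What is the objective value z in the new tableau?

Ratio test on column x3 — row 1: 26/2 = 13; row 2: 13/3 = 13/3. Minimum is 13/3 at row 2 (w2 leaves); pivot element 3.
Pivot on row 2; the z-row RHS becomes 0 − (-9)·(13/3) = 39.

39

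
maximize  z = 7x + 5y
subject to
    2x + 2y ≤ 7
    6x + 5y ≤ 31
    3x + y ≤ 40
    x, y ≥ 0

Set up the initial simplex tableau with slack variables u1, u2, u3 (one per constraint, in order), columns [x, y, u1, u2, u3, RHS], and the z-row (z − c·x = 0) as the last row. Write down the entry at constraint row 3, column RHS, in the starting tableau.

40

The RHS of constraint 3 is b_3 = 40.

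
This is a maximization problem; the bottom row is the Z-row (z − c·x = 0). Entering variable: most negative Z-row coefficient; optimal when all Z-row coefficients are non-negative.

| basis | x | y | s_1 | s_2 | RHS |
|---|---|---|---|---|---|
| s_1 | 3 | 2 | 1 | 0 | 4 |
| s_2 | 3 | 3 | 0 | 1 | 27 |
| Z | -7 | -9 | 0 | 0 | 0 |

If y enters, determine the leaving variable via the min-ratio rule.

s_1

Column y entries and ratios — s_1: 4/2 = 2; s_2: 27/3 = 9.
Smallest ratio is 2 in the row of s_1, so s_1 leaves.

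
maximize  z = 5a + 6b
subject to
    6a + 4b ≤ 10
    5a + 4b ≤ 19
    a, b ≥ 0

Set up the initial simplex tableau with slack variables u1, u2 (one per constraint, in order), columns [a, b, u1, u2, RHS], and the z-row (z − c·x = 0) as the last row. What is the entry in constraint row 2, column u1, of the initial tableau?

0

Slack u1 belongs to constraint 1; its column is the unit vector e_1, so the entry in row 2 is 0.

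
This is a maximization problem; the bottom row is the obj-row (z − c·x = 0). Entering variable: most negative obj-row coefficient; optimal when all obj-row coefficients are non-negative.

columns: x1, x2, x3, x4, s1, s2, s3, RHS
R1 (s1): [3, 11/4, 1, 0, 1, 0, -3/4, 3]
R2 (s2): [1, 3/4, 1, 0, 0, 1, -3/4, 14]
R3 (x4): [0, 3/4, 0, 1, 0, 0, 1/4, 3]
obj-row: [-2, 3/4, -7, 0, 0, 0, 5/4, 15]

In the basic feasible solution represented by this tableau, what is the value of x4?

x4 is basic (row 3); its value is the RHS of that row, 3.

3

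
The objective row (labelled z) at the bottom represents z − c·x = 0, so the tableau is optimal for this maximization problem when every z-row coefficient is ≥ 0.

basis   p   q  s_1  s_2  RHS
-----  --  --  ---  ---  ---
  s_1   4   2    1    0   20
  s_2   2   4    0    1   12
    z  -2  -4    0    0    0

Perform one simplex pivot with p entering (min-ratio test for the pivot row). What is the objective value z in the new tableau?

10

Ratio test on column p — row 1: 20/4 = 5; row 2: 12/2 = 6. Minimum is 5 at row 1 (s_1 leaves); pivot element 4.
Pivot on row 1; the z-row RHS becomes 0 − (-2)·5 = 10.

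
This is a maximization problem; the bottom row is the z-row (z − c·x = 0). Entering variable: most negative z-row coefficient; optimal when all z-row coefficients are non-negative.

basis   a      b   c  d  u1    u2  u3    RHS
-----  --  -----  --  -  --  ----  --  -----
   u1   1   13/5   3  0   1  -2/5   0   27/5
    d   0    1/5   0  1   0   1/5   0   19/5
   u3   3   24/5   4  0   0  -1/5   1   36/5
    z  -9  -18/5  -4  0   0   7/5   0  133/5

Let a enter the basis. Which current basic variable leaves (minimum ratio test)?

Column a entries and ratios — u1: (27/5)/1 = 27/5; d: 0 ≤ 0, skip; u3: (36/5)/3 = 12/5.
Smallest ratio is 12/5 in the row of u3, so u3 leaves.

u3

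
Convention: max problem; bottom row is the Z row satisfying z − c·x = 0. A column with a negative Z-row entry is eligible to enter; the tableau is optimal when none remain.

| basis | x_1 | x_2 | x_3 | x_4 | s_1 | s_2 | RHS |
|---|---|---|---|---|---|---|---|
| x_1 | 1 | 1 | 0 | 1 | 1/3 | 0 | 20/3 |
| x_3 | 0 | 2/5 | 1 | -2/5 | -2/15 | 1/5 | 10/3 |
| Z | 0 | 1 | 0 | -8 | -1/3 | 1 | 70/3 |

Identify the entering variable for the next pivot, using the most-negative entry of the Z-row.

x_4

Negative Z-row entries: x_4: -8, s_1: -1/3.
The most negative is -8 in column x_4, so x_4 enters.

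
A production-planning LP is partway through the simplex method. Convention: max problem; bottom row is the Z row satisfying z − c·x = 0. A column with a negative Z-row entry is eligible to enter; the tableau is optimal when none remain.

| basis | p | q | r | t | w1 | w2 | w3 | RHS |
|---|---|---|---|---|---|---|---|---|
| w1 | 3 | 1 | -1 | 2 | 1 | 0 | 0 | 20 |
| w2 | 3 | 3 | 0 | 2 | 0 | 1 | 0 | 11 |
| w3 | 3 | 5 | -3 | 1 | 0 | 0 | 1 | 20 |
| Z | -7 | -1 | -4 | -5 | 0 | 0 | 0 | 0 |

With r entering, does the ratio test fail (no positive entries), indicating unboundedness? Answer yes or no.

Every constraint-row entry in column r is ≤ 0, so increasing r is unbounded.

yes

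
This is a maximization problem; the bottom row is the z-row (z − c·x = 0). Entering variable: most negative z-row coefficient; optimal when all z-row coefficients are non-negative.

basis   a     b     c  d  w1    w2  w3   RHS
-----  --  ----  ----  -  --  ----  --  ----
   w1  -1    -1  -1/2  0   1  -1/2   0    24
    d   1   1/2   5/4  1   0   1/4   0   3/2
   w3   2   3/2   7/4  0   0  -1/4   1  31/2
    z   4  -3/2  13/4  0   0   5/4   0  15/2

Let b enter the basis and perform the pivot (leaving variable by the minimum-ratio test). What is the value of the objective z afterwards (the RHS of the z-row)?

12

Ratio test on column b — row 1: entry -1 ≤ 0; row 2: (3/2)/(1/2) = 3; row 3: (31/2)/(3/2) = 31/3. Minimum is 3 at row 2 (d leaves); pivot element 1/2.
Pivot on row 2; the z-row RHS becomes 15/2 − (-3/2)·3 = 12.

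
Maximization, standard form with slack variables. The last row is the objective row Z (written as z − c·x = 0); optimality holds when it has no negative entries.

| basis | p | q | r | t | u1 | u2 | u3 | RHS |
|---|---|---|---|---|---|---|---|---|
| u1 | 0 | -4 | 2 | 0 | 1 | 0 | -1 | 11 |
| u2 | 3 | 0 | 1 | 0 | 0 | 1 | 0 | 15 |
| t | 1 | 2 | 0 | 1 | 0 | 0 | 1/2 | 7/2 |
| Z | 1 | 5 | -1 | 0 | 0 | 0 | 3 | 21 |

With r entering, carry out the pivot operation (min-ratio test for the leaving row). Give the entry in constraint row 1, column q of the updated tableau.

-2

Ratio test on column r — row 1: 11/2 = 11/2; row 2: 15/1 = 15; row 3: entry 0 ≤ 0. Minimum is 11/2 at row 1 (u1 leaves); pivot element 2.
Divide row 1 by 2; eliminate column r from the other rows.
In the new row 1, the q entry is the old entry divided by the pivot: (-4)/2 = -2.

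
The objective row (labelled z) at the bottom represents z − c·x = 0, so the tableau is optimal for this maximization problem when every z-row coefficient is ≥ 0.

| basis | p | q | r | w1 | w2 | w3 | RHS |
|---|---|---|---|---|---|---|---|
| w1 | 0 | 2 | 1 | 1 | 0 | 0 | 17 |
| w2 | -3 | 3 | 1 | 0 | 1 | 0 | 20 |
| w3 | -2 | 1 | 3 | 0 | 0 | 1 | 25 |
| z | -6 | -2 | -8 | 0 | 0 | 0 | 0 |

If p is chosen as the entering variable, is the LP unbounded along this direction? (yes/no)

Every constraint-row entry in column p is ≤ 0, so increasing p is unbounded.

yes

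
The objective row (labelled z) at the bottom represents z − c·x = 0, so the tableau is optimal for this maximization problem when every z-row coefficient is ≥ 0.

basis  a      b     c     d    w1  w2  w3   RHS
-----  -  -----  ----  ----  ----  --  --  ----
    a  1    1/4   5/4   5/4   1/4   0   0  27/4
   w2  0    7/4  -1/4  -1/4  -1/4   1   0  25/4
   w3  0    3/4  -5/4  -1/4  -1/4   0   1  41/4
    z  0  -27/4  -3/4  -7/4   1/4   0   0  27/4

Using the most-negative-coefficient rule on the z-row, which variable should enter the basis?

b

Negative z-row entries: b: -27/4, c: -3/4, d: -7/4.
The most negative is -27/4 in column b, so b enters.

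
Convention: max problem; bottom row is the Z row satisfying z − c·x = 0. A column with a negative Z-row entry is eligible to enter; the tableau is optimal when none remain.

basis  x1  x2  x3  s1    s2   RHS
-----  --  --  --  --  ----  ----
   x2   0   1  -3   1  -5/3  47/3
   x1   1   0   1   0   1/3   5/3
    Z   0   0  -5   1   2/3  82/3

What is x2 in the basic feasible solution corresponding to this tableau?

47/3

x2 is basic (row 1); its value is the RHS of that row, 47/3.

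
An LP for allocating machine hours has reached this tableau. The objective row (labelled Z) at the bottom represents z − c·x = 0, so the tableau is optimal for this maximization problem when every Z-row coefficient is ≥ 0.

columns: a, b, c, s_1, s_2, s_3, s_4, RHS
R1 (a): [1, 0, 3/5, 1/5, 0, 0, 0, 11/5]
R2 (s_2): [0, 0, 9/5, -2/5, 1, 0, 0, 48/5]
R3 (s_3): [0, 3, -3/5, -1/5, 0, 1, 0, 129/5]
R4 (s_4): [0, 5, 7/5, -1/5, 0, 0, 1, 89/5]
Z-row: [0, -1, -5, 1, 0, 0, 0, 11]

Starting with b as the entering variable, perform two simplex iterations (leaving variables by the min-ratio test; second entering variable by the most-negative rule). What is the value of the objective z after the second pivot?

Ratio test on column b — row 1: entry 0 ≤ 0; row 2: entry 0 ≤ 0; row 3: (129/5)/3 = 43/5; row 4: (89/5)/5 = 89/25. Minimum is 89/25 at row 4 (s_4 leaves); pivot element 5.
Pivot on row 4; the Z-row RHS becomes 11 − (-1)·(89/25) = 364/25.
Next entering variable (most negative Z-row entry -118/25): c.
Ratio test on column c — row 1: (11/5)/(3/5) = 11/3; row 2: (48/5)/(9/5) = 16/3; row 3: entry -36/25 ≤ 0; row 4: (89/25)/(7/25) = 89/7. Minimum is 11/3 at row 1 (a leaves); pivot element 3/5.
After the second pivot the Z-row RHS is 364/25 − (-118/25)·(11/3) = 478/15.

478/15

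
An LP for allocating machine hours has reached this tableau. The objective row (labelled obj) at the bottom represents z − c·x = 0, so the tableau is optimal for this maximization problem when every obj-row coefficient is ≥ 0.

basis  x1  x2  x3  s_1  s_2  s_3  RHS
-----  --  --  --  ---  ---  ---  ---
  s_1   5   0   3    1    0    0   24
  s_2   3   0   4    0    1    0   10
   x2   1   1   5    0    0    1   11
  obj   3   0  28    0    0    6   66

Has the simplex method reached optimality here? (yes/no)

Every obj-row coefficient is ≥ 0, so the tableau is optimal.

yes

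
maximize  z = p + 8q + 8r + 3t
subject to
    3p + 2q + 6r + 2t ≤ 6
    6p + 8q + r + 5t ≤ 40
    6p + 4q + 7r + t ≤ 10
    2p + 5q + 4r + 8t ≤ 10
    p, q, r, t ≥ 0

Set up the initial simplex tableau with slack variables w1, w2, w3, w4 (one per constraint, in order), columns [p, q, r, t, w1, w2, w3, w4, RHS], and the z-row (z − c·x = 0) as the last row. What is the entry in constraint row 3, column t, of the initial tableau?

1

Constraint 3 has coefficient 1 on t.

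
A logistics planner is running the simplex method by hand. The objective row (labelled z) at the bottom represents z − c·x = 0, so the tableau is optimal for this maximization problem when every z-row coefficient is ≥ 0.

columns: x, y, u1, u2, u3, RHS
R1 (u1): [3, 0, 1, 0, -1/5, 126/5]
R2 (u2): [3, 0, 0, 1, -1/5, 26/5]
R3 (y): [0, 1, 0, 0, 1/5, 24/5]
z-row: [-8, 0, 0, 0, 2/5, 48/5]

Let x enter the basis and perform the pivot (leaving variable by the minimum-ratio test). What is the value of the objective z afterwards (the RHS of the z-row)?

352/15

Ratio test on column x — row 1: (126/5)/3 = 42/5; row 2: (26/5)/3 = 26/15; row 3: entry 0 ≤ 0. Minimum is 26/15 at row 2 (u2 leaves); pivot element 3.
Pivot on row 2; the z-row RHS becomes 48/5 − (-8)·(26/15) = 352/15.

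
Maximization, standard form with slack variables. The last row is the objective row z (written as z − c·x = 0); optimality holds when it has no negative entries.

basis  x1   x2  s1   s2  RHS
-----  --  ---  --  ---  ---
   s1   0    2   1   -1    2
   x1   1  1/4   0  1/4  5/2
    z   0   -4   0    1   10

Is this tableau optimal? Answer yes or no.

The z-row has a negative entry -4 in column x2, so it is not optimal.

no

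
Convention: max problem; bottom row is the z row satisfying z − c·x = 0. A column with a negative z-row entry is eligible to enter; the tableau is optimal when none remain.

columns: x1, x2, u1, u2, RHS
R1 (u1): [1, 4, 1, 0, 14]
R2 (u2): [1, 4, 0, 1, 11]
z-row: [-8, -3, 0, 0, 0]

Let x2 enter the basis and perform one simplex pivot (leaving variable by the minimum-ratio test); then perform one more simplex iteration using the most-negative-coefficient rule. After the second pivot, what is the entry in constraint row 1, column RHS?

3

Ratio test on column x2 — row 1: 14/4 = 7/2; row 2: 11/4 = 11/4. Minimum is 11/4 at row 2 (u2 leaves); pivot element 4.
Divide row 2 by 4; eliminate column x2 from the other rows.
Second iteration: most negative z-row entry is -29/4 in column x1, so x1 enters.
Ratio test on column x1 — row 1: entry 0 ≤ 0; row 2: (11/4)/(1/4) = 11. Minimum is 11 at row 2 (x2 leaves); pivot element 1/4.
Divide row 2 by 1/4; eliminate column x1 from the other rows.
After both pivots, the entry at constraint row 1, column RHS is 3.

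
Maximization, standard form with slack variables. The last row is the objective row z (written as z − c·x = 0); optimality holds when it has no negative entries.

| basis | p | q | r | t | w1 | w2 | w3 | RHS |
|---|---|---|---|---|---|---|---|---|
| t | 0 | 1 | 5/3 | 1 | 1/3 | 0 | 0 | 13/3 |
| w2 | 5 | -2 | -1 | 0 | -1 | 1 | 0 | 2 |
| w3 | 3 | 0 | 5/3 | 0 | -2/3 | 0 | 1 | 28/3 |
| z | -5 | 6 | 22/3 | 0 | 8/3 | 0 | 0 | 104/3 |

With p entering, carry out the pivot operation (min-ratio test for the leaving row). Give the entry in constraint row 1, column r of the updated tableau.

Ratio test on column p — row 1: entry 0 ≤ 0; row 2: 2/5 = 2/5; row 3: (28/3)/3 = 28/9. Minimum is 2/5 at row 2 (w2 leaves); pivot element 5.
Divide row 2 by 5; eliminate column p from the other rows.
Row 1 update in column r: 5/3 − 0·(-1/5) = 5/3.

5/3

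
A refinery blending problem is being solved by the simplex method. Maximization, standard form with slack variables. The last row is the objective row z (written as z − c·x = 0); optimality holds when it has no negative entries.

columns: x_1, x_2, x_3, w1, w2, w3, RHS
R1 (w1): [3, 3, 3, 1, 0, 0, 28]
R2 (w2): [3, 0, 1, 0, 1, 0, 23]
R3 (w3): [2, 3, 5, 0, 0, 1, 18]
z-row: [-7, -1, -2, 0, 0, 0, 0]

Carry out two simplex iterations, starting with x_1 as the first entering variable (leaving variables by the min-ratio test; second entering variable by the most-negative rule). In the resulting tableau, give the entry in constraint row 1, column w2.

-1/3

Ratio test on column x_1 — row 1: 28/3 = 28/3; row 2: 23/3 = 23/3; row 3: 18/2 = 9. Minimum is 23/3 at row 2 (w2 leaves); pivot element 3.
Divide row 2 by 3; eliminate column x_1 from the other rows.
Second iteration: most negative z-row entry is -1 in column x_2, so x_2 enters.
Ratio test on column x_2 — row 1: 5/3 = 5/3; row 2: entry 0 ≤ 0; row 3: (8/3)/3 = 8/9. Minimum is 8/9 at row 3 (w3 leaves); pivot element 3.
Divide row 3 by 3; eliminate column x_2 from the other rows.
After both pivots, the entry at constraint row 1, column w2 is -1/3.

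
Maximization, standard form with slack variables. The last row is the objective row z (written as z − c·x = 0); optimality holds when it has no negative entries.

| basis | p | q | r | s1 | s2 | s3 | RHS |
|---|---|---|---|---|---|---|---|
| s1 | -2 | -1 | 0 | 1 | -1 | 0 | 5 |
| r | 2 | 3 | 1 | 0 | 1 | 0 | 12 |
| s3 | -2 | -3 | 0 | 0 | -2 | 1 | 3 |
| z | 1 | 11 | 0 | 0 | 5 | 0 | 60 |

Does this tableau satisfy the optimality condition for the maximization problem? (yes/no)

Every z-row coefficient is ≥ 0, so the tableau is optimal.

yes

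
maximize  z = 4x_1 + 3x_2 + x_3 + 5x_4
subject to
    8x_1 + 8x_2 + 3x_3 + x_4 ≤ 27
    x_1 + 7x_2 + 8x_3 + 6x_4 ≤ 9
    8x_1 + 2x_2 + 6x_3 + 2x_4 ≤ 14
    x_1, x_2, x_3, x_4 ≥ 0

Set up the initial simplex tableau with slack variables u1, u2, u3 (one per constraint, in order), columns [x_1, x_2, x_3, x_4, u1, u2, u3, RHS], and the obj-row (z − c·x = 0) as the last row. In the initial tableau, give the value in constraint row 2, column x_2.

Constraint 2 has coefficient 7 on x_2.

7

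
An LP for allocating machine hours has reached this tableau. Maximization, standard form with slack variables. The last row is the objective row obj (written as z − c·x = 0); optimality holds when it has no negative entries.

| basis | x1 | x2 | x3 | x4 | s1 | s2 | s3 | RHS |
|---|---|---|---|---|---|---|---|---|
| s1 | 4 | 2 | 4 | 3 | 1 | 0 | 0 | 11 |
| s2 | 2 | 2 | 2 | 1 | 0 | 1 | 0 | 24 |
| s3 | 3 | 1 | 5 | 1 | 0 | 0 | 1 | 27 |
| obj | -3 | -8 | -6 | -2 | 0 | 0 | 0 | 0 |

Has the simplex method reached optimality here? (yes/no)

no

The obj-row has a negative entry -8 in column x2, so it is not optimal.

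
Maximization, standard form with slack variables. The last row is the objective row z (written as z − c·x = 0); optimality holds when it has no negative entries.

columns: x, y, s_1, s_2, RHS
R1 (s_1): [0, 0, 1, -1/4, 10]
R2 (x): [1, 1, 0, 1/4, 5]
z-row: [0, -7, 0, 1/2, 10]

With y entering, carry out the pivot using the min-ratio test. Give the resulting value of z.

Ratio test on column y — row 1: entry 0 ≤ 0; row 2: 5/1 = 5. Minimum is 5 at row 2 (x leaves); pivot element 1.
Pivot on row 2; the z-row RHS becomes 10 − (-7)·5 = 45.

45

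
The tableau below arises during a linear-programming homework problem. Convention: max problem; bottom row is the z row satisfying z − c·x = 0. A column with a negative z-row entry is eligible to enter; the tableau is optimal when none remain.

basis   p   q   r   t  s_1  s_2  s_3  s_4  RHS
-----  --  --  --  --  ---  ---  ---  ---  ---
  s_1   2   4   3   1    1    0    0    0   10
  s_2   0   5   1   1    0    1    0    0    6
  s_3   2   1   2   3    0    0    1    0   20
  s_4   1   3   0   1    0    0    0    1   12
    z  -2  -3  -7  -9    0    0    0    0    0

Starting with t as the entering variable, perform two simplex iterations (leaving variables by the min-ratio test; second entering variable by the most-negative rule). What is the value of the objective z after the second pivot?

56

Ratio test on column t — row 1: 10/1 = 10; row 2: 6/1 = 6; row 3: 20/3 = 20/3; row 4: 12/1 = 12. Minimum is 6 at row 2 (s_2 leaves); pivot element 1.
Pivot on row 2; the z-row RHS becomes 0 − (-9)·6 = 54.
Next entering variable (most negative z-row entry -2): p.
Ratio test on column p — row 1: 4/2 = 2; row 2: entry 0 ≤ 0; row 3: 2/2 = 1; row 4: 6/1 = 6. Minimum is 1 at row 3 (s_3 leaves); pivot element 2.
After the second pivot the z-row RHS is 54 − (-2)·1 = 56.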